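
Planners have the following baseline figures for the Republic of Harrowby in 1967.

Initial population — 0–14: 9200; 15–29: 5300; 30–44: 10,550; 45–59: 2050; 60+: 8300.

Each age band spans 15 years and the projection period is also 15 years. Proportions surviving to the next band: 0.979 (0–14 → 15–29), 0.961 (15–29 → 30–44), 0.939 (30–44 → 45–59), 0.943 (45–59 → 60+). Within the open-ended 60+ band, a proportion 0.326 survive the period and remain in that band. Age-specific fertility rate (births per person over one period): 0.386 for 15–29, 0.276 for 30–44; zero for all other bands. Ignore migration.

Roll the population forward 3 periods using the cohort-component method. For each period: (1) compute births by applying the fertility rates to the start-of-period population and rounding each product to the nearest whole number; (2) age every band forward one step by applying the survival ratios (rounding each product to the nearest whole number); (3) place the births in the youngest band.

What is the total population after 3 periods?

29883

[period 1]
Births: 5300 * 0.386 = 2046, 10550 * 0.276 = 2912 ⇒ total 4958
15–29: 9200 * 0.979 = 9007
30–44: 5300 * 0.961 = 5093
45–59: 10550 * 0.939 = 9906
60+: 2050 * 0.943 + 8300 * 0.326 = 1933 + 2706 = 4639
→ [4958, 9007, 5093, 9906, 4639]
[period 2]
Births: 9007 * 0.386 = 3477, 5093 * 0.276 = 1406 ⇒ total 4883
15–29: 4958 * 0.979 = 4854
30–44: 9007 * 0.961 = 8656
45–59: 5093 * 0.939 = 4782
60+: 9906 * 0.943 + 4639 * 0.326 = 9341 + 1512 = 10853
→ [4883, 4854, 8656, 4782, 10853]
[period 3]
Births: 4854 * 0.386 = 1874, 8656 * 0.276 = 2389 ⇒ total 4263
15–29: 4883 * 0.979 = 4780
30–44: 4854 * 0.961 = 4665
45–59: 8656 * 0.939 = 8128
60+: 4782 * 0.943 + 10853 * 0.326 = 4509 + 3538 = 8047
→ [4263, 4780, 4665, 8128, 8047]
Total after period 3: 4263 + 4780 + 4665 + 8128 + 8047 = 29883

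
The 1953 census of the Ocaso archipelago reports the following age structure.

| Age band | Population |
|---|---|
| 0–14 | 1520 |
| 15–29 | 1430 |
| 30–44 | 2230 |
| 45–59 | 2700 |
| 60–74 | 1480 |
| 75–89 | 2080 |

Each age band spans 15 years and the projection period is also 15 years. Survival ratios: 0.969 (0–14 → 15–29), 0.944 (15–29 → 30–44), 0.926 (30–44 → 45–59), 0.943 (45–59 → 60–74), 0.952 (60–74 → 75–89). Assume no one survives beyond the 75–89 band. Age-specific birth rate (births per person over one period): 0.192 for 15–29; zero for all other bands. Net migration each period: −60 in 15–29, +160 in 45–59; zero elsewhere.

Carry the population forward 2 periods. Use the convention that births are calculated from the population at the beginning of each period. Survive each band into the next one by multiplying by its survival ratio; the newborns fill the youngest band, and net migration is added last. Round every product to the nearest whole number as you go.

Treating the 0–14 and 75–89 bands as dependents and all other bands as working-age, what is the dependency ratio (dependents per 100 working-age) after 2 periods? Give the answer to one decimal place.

53.4

(Bands numbered youngest = 1 to oldest = 6.)
After projecting period 1:
Births: 1430 × 0.192 = 275
Band 2: 1520 × 0.969 = 1473
Band 3: 1430 × 0.944 = 1350
Band 4: 2230 × 0.926 = 2065
Band 5: 2700 × 0.943 = 2546
Band 6: 1480 × 0.952 = 1409
Net migration: Band 2 − 60 → 1413; Band 4 + 160 → 2225
End of period: [275, 1413, 1350, 2225, 2546, 1409]
After projecting period 2:
Births: 1413 × 0.192 = 271
Band 2: 275 × 0.969 = 266
Band 3: 1413 × 0.944 = 1334
Band 4: 1350 × 0.926 = 1250
Band 5: 2225 × 0.943 = 2098
Band 6: 2546 × 0.952 = 2424
Net migration: Band 2 − 60 → 206; Band 4 + 160 → 1410
End of period: [271, 206, 1334, 1410, 2098, 2424]
Dependents (band 0–14 + band 75–89) = 271 + 2424 = 2695; working-age = 5048; ratio = 2695/5048 × 100 = 53.4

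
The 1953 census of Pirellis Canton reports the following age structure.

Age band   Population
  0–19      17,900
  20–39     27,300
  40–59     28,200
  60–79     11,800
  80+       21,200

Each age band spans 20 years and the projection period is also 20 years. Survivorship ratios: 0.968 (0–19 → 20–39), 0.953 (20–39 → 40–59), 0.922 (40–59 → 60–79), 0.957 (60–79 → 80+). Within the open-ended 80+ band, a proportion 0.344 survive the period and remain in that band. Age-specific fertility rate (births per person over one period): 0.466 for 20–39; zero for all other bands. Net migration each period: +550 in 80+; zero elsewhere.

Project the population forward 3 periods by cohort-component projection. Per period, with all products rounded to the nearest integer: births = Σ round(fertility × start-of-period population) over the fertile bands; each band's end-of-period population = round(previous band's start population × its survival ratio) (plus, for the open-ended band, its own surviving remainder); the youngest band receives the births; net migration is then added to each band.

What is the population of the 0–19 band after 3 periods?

5739

Numbering the bands 1..5 from youngest to oldest:
Period 1.
Births: 27300 × 0.466 = 12722
Band 2: 17900 × 0.968 = 17327
Band 3: 27300 × 0.953 = 26017
Band 4: 28200 × 0.922 = 26000
Band 5: 11800 × 0.957 + 21200 × 0.344 = 11293 + 7293 = 18586
Net migration: Band 5 + 550 → 19136
End of period: [12722, 17327, 26017, 26000, 19136]
Period 2.
Births: 17327 × 0.466 = 8074
Band 2: 12722 × 0.968 = 12315
Band 3: 17327 × 0.953 = 16513
Band 4: 26017 × 0.922 = 23988
Band 5: 26000 × 0.957 + 19136 × 0.344 = 24882 + 6583 = 31465
Net migration: Band 5 + 550 → 32015
End of period: [8074, 12315, 16513, 23988, 32015]
Period 3.
Births: 12315 × 0.466 = 5739
Band 2: 8074 × 0.968 = 7816
Band 3: 12315 × 0.953 = 11736
Band 4: 16513 × 0.922 = 15225
Band 5: 23988 × 0.957 + 32015 × 0.344 = 22957 + 11013 = 33970
Net migration: Band 5 + 550 → 34520
End of period: [5739, 7816, 11736, 15225, 34520]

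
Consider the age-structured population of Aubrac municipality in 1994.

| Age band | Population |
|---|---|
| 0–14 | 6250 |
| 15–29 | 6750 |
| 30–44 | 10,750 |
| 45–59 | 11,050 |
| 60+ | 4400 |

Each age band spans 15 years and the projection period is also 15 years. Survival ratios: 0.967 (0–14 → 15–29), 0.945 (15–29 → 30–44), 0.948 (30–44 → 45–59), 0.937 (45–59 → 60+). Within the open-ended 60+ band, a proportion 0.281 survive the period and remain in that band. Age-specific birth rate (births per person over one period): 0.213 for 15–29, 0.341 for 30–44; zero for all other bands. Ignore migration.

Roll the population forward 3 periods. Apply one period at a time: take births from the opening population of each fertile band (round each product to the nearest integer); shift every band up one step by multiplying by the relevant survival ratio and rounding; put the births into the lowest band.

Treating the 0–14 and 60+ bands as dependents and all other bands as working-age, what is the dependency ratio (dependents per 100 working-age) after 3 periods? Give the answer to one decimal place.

91.3

(Bands numbered youngest = 1 to oldest = 5.)
Period 1:
Births: 6750 × 0.213 = 1438 ; 10750 × 0.341 = 3666 — total 5104
Band 2: 6250 × 0.967 = 6044
Band 3: 6750 × 0.945 = 6379
Band 4: 10750 × 0.948 = 10191
Band 5: 11050 × 0.937 + 4400 × 0.281 = 10354 + 1236 = 11590
Population now: 0–14=5104, 15–29=6044, 30–44=6379, 45–59=10191, 60+=11590
Period 2:
Births: 6044 × 0.213 = 1287 ; 6379 × 0.341 = 2175 — total 3462
Band 2: 5104 × 0.967 = 4936
Band 3: 6044 × 0.945 = 5712
Band 4: 6379 × 0.948 = 6047
Band 5: 10191 × 0.937 + 11590 × 0.281 = 9549 + 3257 = 12806
Population now: 0–14=3462, 15–29=4936, 30–44=5712, 45–59=6047, 60+=12806
Period 3:
Births: 4936 × 0.213 = 1051 ; 5712 × 0.341 = 1948 — total 2999
Band 2: 3462 × 0.967 = 3348
Band 3: 4936 × 0.945 = 4665
Band 4: 5712 × 0.948 = 5415
Band 5: 6047 × 0.937 + 12806 × 0.281 = 5666 + 3598 = 9264
Population now: 0–14=2999, 15–29=3348, 30–44=4665, 45–59=5415, 60+=9264
Dependents (band 0–14 + band 60+) = 2999 + 9264 = 12263; working-age = 13428; ratio = 12263/13428 × 100 = 91.3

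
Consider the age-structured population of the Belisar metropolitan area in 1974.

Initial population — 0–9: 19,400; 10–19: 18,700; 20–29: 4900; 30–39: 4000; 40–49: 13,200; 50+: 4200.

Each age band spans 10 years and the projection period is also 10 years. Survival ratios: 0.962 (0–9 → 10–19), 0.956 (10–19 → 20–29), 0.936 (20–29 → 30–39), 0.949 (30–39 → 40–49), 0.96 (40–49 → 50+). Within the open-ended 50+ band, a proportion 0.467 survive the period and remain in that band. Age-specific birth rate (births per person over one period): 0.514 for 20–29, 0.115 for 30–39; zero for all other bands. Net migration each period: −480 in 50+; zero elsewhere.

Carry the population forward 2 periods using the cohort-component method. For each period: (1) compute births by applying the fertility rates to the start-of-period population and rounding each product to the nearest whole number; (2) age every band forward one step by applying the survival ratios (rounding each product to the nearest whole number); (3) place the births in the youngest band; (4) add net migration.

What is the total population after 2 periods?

61282

[period 1]
Births: 4900 * 0.514 = 2519, 4000 * 0.115 = 460 → total 2979
10–19: 19400 * 0.962 = 18663
20–29: 18700 * 0.956 = 17877
30–39: 4900 * 0.936 = 4586
40–49: 4000 * 0.949 = 3796
50+: 13200 * 0.96 + 4200 * 0.467 = 12672 + 1961 = 14633
Net migration: 50+ − 480 → 14153
Population now: 0–9=2979, 10–19=18663, 20–29=17877, 30–39=4586, 40–49=3796, 50+=14153
[period 2]
Births: 17877 * 0.514 = 9189, 4586 * 0.115 = 527 → total 9716
10–19: 2979 * 0.962 = 2866
20–29: 18663 * 0.956 = 17842
30–39: 17877 * 0.936 = 16733
40–49: 4586 * 0.949 = 4352
50+: 3796 * 0.96 + 14153 * 0.467 = 3644 + 6609 = 10253
Net migration: 50+ − 480 → 9773
Population now: 0–9=9716, 10–19=2866, 20–29=17842, 30–39=16733, 40–49=4352, 50+=9773
Total after period 2: 9716 + 2866 + 17842 + 16733 + 4352 + 9773 = 61282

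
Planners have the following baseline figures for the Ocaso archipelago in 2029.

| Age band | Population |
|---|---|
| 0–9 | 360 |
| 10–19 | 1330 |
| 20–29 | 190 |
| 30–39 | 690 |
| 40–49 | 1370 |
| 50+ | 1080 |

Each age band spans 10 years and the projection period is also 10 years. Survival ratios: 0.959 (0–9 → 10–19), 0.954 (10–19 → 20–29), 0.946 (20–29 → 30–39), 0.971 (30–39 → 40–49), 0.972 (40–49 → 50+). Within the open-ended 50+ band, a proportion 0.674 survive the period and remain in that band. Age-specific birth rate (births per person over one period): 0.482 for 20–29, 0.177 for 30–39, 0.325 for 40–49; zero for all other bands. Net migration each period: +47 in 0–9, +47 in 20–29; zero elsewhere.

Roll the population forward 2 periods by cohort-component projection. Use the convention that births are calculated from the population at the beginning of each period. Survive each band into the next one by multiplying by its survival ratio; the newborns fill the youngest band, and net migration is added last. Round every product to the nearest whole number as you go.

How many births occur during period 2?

(Groups numbered youngest = 1 to oldest = 6.)
Period 1:
Births: 190 × 0.482 = 92 ; 690 × 0.177 = 122 ; 1370 × 0.325 = 445 — total 659
Group 2: 360 × 0.959 = 345
Group 3: 1330 × 0.954 = 1269
Group 4: 190 × 0.946 = 180
Group 5: 690 × 0.971 = 670
Group 6: 1370 × 0.972 + 1080 × 0.674 = 1332 + 728 = 2060
Net migration: Group 1 + 47 → 706; Group 3 + 47 → 1316
Giving 706 / 345 / 1316 / 180 / 670 / 2060.
Period 2:
Births: 1316 × 0.482 = 634 ; 180 × 0.177 = 32 ; 670 × 0.325 = 218 — total 884
Group 2: 706 × 0.959 = 677
Group 3: 345 × 0.954 = 329
Group 4: 1316 × 0.946 = 1245
Group 5: 180 × 0.971 = 175
Group 6: 670 × 0.972 + 2060 × 0.674 = 651 + 1388 = 2039
Net migration: Group 1 + 47 → 931; Group 3 + 47 → 376
Giving 931 / 677 / 376 / 1245 / 175 / 2039.

884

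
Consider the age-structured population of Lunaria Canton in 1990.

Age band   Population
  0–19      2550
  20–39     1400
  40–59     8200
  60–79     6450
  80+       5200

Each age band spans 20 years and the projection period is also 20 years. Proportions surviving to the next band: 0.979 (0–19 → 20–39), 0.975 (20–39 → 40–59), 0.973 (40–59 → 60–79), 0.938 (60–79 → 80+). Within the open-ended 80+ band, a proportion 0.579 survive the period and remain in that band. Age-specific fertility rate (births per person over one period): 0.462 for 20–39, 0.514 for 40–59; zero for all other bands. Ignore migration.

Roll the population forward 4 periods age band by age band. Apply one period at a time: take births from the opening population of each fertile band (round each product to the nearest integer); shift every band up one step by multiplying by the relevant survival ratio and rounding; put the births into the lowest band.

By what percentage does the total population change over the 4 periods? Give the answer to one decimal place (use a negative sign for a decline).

-15.6

[period 1]
Births: 1400 × 0.462 = 647 ; 8200 × 0.514 = 4215 → 4862
20–39: 2550 × 0.979 = 2496
40–59: 1400 × 0.975 = 1365
60–79: 8200 × 0.973 = 7979
80+: 6450 × 0.938 + 5200 × 0.579 = 6050 + 3011 = 9061
Population now: 0–19=4862, 20–39=2496, 40–59=1365, 60–79=7979, 80+=9061
[period 2]
Births: 2496 × 0.462 = 1153 ; 1365 × 0.514 = 702 → 1855
20–39: 4862 × 0.979 = 4760
40–59: 2496 × 0.975 = 2434
60–79: 1365 × 0.973 = 1328
80+: 7979 × 0.938 + 9061 × 0.579 = 7484 + 5246 = 12730
Population now: 0–19=1855, 20–39=4760, 40–59=2434, 60–79=1328, 80+=12730
[period 3]
Births: 4760 × 0.462 = 2199 ; 2434 × 0.514 = 1251 → 3450
20–39: 1855 × 0.979 = 1816
40–59: 4760 × 0.975 = 4641
60–79: 2434 × 0.973 = 2368
80+: 1328 × 0.938 + 12730 × 0.579 = 1246 + 7371 = 8617
Population now: 0–19=3450, 20–39=1816, 40–59=4641, 60–79=2368, 80+=8617
[period 4]
Births: 1816 × 0.462 = 839 ; 4641 × 0.514 = 2385 → 3224
20–39: 3450 × 0.979 = 3378
40–59: 1816 × 0.975 = 1771
60–79: 4641 × 0.973 = 4516
80+: 2368 × 0.938 + 8617 × 0.579 = 2221 + 4989 = 7210
Population now: 0–19=3224, 20–39=3378, 40–59=1771, 60–79=4516, 80+=7210
Total: 23800 → 20099; change = -3701; percentage change = -15.6%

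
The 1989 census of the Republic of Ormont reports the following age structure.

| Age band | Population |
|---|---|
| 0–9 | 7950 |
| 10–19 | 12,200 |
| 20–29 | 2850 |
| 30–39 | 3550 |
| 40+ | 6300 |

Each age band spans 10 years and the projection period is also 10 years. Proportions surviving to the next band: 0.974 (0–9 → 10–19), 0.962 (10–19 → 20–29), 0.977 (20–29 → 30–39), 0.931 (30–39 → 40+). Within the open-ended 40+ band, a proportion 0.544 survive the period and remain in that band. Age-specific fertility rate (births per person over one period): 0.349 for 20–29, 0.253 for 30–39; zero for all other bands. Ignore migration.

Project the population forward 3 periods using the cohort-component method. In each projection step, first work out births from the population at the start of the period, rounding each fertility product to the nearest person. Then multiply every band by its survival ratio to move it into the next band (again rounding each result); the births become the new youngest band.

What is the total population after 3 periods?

— Period 1 —
Births: 2850 × 0.349 = 995 ; 3550 × 0.253 = 898 ⇒ total 1893
10–19: 7950 × 0.974 = 7743
20–29: 12200 × 0.962 = 11736
30–39: 2850 × 0.977 = 2784
40+: 3550 × 0.931 + 6300 × 0.544 = 3305 + 3427 = 6732
Population now: 0–9=1893, 10–19=7743, 20–29=11736, 30–39=2784, 40+=6732
— Period 2 —
Births: 11736 × 0.349 = 4096 ; 2784 × 0.253 = 704 ⇒ total 4800
10–19: 1893 × 0.974 = 1844
20–29: 7743 × 0.962 = 7449
30–39: 11736 × 0.977 = 11466
40+: 2784 × 0.931 + 6732 × 0.544 = 2592 + 3662 = 6254
Population now: 0–9=4800, 10–19=1844, 20–29=7449, 30–39=11466, 40+=6254
— Period 3 —
Births: 7449 × 0.349 = 2600 ; 11466 × 0.253 = 2901 ⇒ total 5501
10–19: 4800 × 0.974 = 4675
20–29: 1844 × 0.962 = 1774
30–39: 7449 × 0.977 = 7278
40+: 11466 × 0.931 + 6254 × 0.544 = 10675 + 3402 = 14077
Population now: 0–9=5501, 10–19=4675, 20–29=1774, 30–39=7278, 40+=14077
Total after period 3: 5501 + 4675 + 1774 + 7278 + 14077 = 33305

33305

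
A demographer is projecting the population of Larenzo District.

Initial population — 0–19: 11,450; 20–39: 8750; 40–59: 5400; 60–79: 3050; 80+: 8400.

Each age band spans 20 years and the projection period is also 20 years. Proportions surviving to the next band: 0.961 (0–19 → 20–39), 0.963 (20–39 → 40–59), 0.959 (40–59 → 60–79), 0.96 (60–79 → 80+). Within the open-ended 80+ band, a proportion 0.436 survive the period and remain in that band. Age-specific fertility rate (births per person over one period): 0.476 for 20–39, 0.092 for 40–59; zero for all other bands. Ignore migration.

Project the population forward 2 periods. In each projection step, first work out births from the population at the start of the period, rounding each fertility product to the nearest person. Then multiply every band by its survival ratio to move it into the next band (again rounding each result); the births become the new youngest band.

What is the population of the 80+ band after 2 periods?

Let group 1 be 0–19 through group 5 = 80+.
[period 1]
Births: 8750 × 0.476 = 4165  |  5400 × 0.092 = 497 ⇒ total 4662
Group 2: 11450 × 0.961 = 11003
Group 3: 8750 × 0.963 = 8426
Group 4: 5400 × 0.959 = 5179
Group 5: 3050 × 0.96 + 8400 × 0.436 = 2928 + 3662 = 6590
Giving 4662 / 11003 / 8426 / 5179 / 6590.
[period 2]
Births: 11003 × 0.476 = 5237  |  8426 × 0.092 = 775 ⇒ total 6012
Group 2: 4662 × 0.961 = 4480
Group 3: 11003 × 0.963 = 10596
Group 4: 8426 × 0.959 = 8081
Group 5: 5179 × 0.96 + 6590 × 0.436 = 4972 + 2873 = 7845
Giving 6012 / 4480 / 10596 / 8081 / 7845.

7845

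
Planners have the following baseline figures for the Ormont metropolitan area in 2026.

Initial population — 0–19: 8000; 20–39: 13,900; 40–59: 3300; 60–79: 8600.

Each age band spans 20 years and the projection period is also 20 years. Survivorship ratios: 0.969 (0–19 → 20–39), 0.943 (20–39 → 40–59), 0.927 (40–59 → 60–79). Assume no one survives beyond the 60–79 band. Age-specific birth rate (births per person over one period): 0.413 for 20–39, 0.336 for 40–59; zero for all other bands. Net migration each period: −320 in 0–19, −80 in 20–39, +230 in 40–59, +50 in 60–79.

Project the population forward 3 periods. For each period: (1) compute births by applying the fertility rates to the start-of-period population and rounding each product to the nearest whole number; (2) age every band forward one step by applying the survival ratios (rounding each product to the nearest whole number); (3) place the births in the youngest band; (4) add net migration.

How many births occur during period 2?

7651

After projecting period 1:
Births: 13900 × 0.413 = 5741  |  3300 × 0.336 = 1109 → total 6850
20–39: 8000 × 0.969 = 7752
40–59: 13900 × 0.943 = 13108
60–79: 3300 × 0.927 = 3059
Net migration: 0–19 − 320 → 6530; 20–39 − 80 → 7672; 40–59 + 230 → 13338; 60–79 + 50 → 3109
Population now: 0–19=6530, 20–39=7672, 40–59=13338, 60–79=3109
After projecting period 2:
Births: 7672 × 0.413 = 3169  |  13338 × 0.336 = 4482 → total 7651
20–39: 6530 × 0.969 = 6328
40–59: 7672 × 0.943 = 7235
60–79: 13338 × 0.927 = 12364
Net migration: 0–19 − 320 → 7331; 20–39 − 80 → 6248; 40–59 + 230 → 7465; 60–79 + 50 → 12414
Population now: 0–19=7331, 20–39=6248, 40–59=7465, 60–79=12414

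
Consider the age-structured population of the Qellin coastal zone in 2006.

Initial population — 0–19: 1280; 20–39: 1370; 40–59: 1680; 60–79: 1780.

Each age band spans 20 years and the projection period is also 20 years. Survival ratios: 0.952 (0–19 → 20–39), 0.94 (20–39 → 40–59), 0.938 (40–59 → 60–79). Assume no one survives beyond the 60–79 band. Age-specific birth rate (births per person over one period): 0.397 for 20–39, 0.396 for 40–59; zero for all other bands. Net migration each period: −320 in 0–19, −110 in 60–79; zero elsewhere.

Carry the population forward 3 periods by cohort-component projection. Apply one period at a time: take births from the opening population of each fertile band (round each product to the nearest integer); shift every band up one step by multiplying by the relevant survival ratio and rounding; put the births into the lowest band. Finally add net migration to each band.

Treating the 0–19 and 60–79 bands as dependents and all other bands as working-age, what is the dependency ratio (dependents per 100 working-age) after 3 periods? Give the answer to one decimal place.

Period 1.
Births: 1370 * 0.397 = 544  |  1680 * 0.396 = 665 → total 1209
20–39: 1280 * 0.952 = 1219
40–59: 1370 * 0.94 = 1288
60–79: 1680 * 0.938 = 1576
Net migration: 0–19 − 320 → 889; 60–79 − 110 → 1466
Population now: 0–19=889, 20–39=1219, 40–59=1288, 60–79=1466
Period 2.
Births: 1219 * 0.397 = 484  |  1288 * 0.396 = 510 → total 994
20–39: 889 * 0.952 = 846
40–59: 1219 * 0.94 = 1146
60–79: 1288 * 0.938 = 1208
Net migration: 0–19 − 320 → 674; 60–79 − 110 → 1098
Population now: 0–19=674, 20–39=846, 40–59=1146, 60–79=1098
Period 3.
Births: 846 * 0.397 = 336  |  1146 * 0.396 = 454 → total 790
20–39: 674 * 0.952 = 642
40–59: 846 * 0.94 = 795
60–79: 1146 * 0.938 = 1075
Net migration: 0–19 − 320 → 470; 60–79 − 110 → 965
Population now: 0–19=470, 20–39=642, 40–59=795, 60–79=965
Dependents (band 0–19 + band 60–79) = 470 + 965 = 1435; working-age = 1437; ratio = 1435/1437 × 100 = 99.9

99.9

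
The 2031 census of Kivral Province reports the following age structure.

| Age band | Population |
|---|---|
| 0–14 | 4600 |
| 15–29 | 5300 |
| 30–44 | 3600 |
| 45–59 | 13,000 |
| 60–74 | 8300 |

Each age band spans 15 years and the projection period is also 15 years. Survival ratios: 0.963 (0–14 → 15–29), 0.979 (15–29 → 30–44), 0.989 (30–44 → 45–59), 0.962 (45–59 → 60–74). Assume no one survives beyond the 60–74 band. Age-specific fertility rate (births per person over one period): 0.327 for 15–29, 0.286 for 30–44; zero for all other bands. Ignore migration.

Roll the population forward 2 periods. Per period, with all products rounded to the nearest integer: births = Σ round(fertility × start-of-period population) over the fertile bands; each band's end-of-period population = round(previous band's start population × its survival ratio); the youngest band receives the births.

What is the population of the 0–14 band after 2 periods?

2933

— Period 1 —
Births: 5300 * 0.327 = 1733 ; 3600 * 0.286 = 1030 ⇒ total 2763
15–29: 4600 * 0.963 = 4430
30–44: 5300 * 0.979 = 5189
45–59: 3600 * 0.989 = 3560
60–74: 13000 * 0.962 = 12506
End of period: [2763, 4430, 5189, 3560, 12506]
— Period 2 —
Births: 4430 * 0.327 = 1449 ; 5189 * 0.286 = 1484 ⇒ total 2933
15–29: 2763 * 0.963 = 2661
30–44: 4430 * 0.979 = 4337
45–59: 5189 * 0.989 = 5132
60–74: 3560 * 0.962 = 3425
End of period: [2933, 2661, 4337, 5132, 3425]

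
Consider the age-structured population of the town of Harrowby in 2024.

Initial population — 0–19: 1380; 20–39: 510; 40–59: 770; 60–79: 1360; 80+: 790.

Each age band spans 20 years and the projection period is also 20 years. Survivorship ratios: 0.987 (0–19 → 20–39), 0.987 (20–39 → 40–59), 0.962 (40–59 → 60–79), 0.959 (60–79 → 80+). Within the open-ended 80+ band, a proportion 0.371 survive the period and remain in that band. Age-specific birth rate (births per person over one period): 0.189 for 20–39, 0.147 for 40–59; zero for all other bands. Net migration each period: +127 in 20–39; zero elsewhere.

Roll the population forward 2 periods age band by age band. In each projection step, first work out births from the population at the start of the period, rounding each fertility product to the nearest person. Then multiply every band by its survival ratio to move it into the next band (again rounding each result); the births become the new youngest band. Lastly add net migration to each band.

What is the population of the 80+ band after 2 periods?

1303

Call the groups 1 to 5, youngest first.
— Period 1 —
Births: 510 × 0.189 = 96 ; 770 × 0.147 = 113 → 209
Group 2: 1380 × 0.987 = 1362
Group 3: 510 × 0.987 = 503
Group 4: 770 × 0.962 = 741
Group 5: 1360 × 0.959 + 790 × 0.371 = 1304 + 293 = 1597
Net migration: Group 2 + 127 → 1489
Giving 209 / 1489 / 503 / 741 / 1597.
— Period 2 —
Births: 1489 × 0.189 = 281 ; 503 × 0.147 = 74 → 355
Group 2: 209 × 0.987 = 206
Group 3: 1489 × 0.987 = 1470
Group 4: 503 × 0.962 = 484
Group 5: 741 × 0.959 + 1597 × 0.371 = 711 + 592 = 1303
Net migration: Group 2 + 127 → 333
Giving 355 / 333 / 1470 / 484 / 1303.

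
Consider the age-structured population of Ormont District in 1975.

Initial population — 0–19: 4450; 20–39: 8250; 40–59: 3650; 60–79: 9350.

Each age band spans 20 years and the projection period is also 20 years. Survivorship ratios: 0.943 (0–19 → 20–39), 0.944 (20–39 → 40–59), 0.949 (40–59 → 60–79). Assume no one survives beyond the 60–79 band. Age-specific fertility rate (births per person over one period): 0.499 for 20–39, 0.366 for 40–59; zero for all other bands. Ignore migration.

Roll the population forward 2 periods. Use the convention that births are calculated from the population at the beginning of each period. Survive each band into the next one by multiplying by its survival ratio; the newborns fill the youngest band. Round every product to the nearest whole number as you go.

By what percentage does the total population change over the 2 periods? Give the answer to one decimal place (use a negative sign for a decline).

— Period 1 —
Births: 8250 * 0.499 = 4117 ; 3650 * 0.366 = 1336 → total 5453
20–39: 4450 * 0.943 = 4196
40–59: 8250 * 0.944 = 7788
60–79: 3650 * 0.949 = 3464
Giving 5453 / 4196 / 7788 / 3464.
— Period 2 —
Births: 4196 * 0.499 = 2094 ; 7788 * 0.366 = 2850 → total 4944
20–39: 5453 * 0.943 = 5142
40–59: 4196 * 0.944 = 3961
60–79: 7788 * 0.949 = 7391
Giving 4944 / 5142 / 3961 / 7391.
Total: 25700 → 21438; change = -4262; percentage change = -16.6%

-16.6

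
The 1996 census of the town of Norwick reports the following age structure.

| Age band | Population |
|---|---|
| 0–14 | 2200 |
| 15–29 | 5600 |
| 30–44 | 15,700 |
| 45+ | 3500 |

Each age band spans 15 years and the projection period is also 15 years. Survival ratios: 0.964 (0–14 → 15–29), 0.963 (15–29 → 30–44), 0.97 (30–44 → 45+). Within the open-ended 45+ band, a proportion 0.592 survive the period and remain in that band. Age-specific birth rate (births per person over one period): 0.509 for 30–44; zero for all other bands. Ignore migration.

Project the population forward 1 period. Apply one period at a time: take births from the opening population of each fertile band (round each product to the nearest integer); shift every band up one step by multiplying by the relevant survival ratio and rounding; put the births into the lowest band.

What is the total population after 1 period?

Period 1.
Births: 15700 * 0.509 = 7991
15–29: 2200 * 0.964 = 2121
30–44: 5600 * 0.963 = 5393
45+: 15700 * 0.97 + 3500 * 0.592 = 15229 + 2072 = 17301
End of period: [7991, 2121, 5393, 17301]
Total after period 1: 7991 + 2121 + 5393 + 17301 = 32806

32806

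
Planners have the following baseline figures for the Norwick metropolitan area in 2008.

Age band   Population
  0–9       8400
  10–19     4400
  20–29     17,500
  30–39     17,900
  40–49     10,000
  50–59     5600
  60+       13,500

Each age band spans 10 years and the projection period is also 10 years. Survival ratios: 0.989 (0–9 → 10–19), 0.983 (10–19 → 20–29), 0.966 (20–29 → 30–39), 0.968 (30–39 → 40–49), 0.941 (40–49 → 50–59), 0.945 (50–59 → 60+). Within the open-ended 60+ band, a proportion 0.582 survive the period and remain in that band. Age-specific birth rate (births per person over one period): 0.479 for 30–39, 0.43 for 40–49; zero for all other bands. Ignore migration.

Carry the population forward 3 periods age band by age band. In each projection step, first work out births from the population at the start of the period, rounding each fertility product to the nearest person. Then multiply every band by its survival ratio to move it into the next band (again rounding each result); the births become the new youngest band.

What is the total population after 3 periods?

89300

Call the bands 1 to 7, youngest first.
Period 1.
Births: 17900 × 0.479 = 8574, 10000 × 0.43 = 4300 → 12874
Band 2: 8400 × 0.989 = 8308
Band 3: 4400 × 0.983 = 4325
Band 4: 17500 × 0.966 = 16905
Band 5: 17900 × 0.968 = 17327
Band 6: 10000 × 0.941 = 9410
Band 7: 5600 × 0.945 + 13500 × 0.582 = 5292 + 7857 = 13149
End of period: [12874, 8308, 4325, 16905, 17327, 9410, 13149]
Period 2.
Births: 16905 × 0.479 = 8097, 17327 × 0.43 = 7451 → 15548
Band 2: 12874 × 0.989 = 12732
Band 3: 8308 × 0.983 = 8167
Band 4: 4325 × 0.966 = 4178
Band 5: 16905 × 0.968 = 16364
Band 6: 17327 × 0.941 = 16305
Band 7: 9410 × 0.945 + 13149 × 0.582 = 8892 + 7653 = 16545
End of period: [15548, 12732, 8167, 4178, 16364, 16305, 16545]
Period 3.
Births: 4178 × 0.479 = 2001, 16364 × 0.43 = 7037 → 9038
Band 2: 15548 × 0.989 = 15377
Band 3: 12732 × 0.983 = 12516
Band 4: 8167 × 0.966 = 7889
Band 5: 4178 × 0.968 = 4044
Band 6: 16364 × 0.941 = 15399
Band 7: 16305 × 0.945 + 16545 × 0.582 = 15408 + 9629 = 25037
End of period: [9038, 15377, 12516, 7889, 4044, 15399, 25037]
Total after period 3: 9038 + 15377 + 12516 + 7889 + 4044 + 15399 + 25037 = 89300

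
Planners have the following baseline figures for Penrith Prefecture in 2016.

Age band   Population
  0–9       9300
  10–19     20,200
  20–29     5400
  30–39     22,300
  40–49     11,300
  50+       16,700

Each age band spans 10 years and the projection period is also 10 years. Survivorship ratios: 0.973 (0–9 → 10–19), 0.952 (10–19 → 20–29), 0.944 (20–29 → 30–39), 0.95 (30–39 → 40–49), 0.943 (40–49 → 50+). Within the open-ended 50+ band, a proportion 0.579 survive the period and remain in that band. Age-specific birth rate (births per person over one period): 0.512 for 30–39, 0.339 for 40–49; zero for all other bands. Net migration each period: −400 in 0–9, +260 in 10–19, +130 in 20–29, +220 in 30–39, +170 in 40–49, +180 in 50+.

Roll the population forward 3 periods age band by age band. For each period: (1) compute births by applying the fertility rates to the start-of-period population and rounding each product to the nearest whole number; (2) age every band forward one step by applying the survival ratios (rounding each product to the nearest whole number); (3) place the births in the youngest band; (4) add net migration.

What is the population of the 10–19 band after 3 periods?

9564

[period 1]
Births: 22300 × 0.512 = 11418 ; 11300 × 0.339 = 3831 ⇒ total 15249
10–19: 9300 × 0.973 = 9049
20–29: 20200 × 0.952 = 19230
30–39: 5400 × 0.944 = 5098
40–49: 22300 × 0.95 = 21185
50+: 11300 × 0.943 + 16700 × 0.579 = 10656 + 9669 = 20325
Net migration: 0–9 − 400 → 14849; 10–19 + 260 → 9309; 20–29 + 130 → 19360; 30–39 + 220 → 5318; 40–49 + 170 → 21355; 50+ + 180 → 20505
Population now: 0–9=14849, 10–19=9309, 20–29=19360, 30–39=5318, 40–49=21355, 50+=20505
[period 2]
Births: 5318 × 0.512 = 2723 ; 21355 × 0.339 = 7239 ⇒ total 9962
10–19: 14849 × 0.973 = 14448
20–29: 9309 × 0.952 = 8862
30–39: 19360 × 0.944 = 18276
40–49: 5318 × 0.95 = 5052
50+: 21355 × 0.943 + 20505 × 0.579 = 20138 + 11872 = 32010
Net migration: 0–9 − 400 → 9562; 10–19 + 260 → 14708; 20–29 + 130 → 8992; 30–39 + 220 → 18496; 40–49 + 170 → 5222; 50+ + 180 → 32190
Population now: 0–9=9562, 10–19=14708, 20–29=8992, 30–39=18496, 40–49=5222, 50+=32190
[period 3]
Births: 18496 × 0.512 = 9470 ; 5222 × 0.339 = 1770 ⇒ total 11240
10–19: 9562 × 0.973 = 9304
20–29: 14708 × 0.952 = 14002
30–39: 8992 × 0.944 = 8488
40–49: 18496 × 0.95 = 17571
50+: 5222 × 0.943 + 32190 × 0.579 = 4924 + 18638 = 23562
Net migration: 0–9 − 400 → 10840; 10–19 + 260 → 9564; 20–29 + 130 → 14132; 30–39 + 220 → 8708; 40–49 + 170 → 17741; 50+ + 180 → 23742
Population now: 0–9=10840, 10–19=9564, 20–29=14132, 30–39=8708, 40–49=17741, 50+=23742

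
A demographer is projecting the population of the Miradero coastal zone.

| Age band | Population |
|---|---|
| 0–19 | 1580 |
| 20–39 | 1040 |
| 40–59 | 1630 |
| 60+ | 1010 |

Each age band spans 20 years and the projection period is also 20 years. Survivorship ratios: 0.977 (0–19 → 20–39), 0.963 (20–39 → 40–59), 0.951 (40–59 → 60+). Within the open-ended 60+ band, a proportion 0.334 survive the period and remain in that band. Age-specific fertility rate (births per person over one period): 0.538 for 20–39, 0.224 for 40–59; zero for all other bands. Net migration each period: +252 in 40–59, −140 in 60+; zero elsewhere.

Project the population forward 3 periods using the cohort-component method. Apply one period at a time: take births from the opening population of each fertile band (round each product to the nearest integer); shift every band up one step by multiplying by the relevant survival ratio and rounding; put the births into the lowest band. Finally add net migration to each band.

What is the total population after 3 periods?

Period 1:
Births: 1040 × 0.538 = 560 ; 1630 × 0.224 = 365 → 925
20–39: 1580 × 0.977 = 1544
40–59: 1040 × 0.963 = 1002
60+: 1630 × 0.951 + 1010 × 0.334 = 1550 + 337 = 1887
Net migration: 40–59 + 252 → 1254; 60+ − 140 → 1747
Giving 925 / 1544 / 1254 / 1747.
Period 2:
Births: 1544 × 0.538 = 831 ; 1254 × 0.224 = 281 → 1112
20–39: 925 × 0.977 = 904
40–59: 1544 × 0.963 = 1487
60+: 1254 × 0.951 + 1747 × 0.334 = 1193 + 583 = 1776
Net migration: 40–59 + 252 → 1739; 60+ − 140 → 1636
Giving 1112 / 904 / 1739 / 1636.
Period 3:
Births: 904 × 0.538 = 486 ; 1739 × 0.224 = 390 → 876
20–39: 1112 × 0.977 = 1086
40–59: 904 × 0.963 = 871
60+: 1739 × 0.951 + 1636 × 0.334 = 1654 + 546 = 2200
Net migration: 40–59 + 252 → 1123; 60+ − 140 → 2060
Giving 876 / 1086 / 1123 / 2060.
Total after period 3: 876 + 1086 + 1123 + 2060 = 5145

5145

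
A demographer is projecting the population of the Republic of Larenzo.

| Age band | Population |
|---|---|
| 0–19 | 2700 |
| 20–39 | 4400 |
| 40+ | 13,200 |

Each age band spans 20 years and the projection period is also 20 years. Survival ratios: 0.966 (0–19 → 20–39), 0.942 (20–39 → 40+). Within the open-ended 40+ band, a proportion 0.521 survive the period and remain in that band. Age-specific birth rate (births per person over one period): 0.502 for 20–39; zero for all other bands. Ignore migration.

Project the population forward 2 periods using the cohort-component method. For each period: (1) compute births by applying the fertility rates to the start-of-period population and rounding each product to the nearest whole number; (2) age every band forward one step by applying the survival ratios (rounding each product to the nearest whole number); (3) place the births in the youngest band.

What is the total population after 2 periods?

— Period 1 —
Births: 4400 × 0.502 = 2209
20–39: 2700 × 0.966 = 2608
40+: 4400 × 0.942 + 13200 × 0.521 = 4145 + 6877 = 11022
Giving 2209 / 2608 / 11022.
— Period 2 —
Births: 2608 × 0.502 = 1309
20–39: 2209 × 0.966 = 2134
40+: 2608 × 0.942 + 11022 × 0.521 = 2457 + 5742 = 8199
Giving 1309 / 2134 / 8199.
Total after period 2: 1309 + 2134 + 8199 = 11642

11642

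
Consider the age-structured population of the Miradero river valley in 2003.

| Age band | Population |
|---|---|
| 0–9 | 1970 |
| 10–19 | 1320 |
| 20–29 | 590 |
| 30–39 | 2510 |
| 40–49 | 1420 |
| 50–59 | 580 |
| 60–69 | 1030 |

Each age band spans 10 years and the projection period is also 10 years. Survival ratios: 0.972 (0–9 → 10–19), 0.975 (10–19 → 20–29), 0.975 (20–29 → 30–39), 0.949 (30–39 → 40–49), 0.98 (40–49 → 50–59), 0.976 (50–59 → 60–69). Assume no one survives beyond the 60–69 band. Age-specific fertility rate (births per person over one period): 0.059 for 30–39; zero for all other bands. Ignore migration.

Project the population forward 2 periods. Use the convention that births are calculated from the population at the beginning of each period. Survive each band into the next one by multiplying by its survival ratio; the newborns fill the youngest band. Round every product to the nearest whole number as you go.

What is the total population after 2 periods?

After projecting period 1:
Births: 2510 × 0.059 = 148
10–19: 1970 × 0.972 = 1915
20–29: 1320 × 0.975 = 1287
30–39: 590 × 0.975 = 575
40–49: 2510 × 0.949 = 2382
50–59: 1420 × 0.98 = 1392
60–69: 580 × 0.976 = 566
Population now: 0–9=148, 10–19=1915, 20–29=1287, 30–39=575, 40–49=2382, 50–59=1392, 60–69=566
After projecting period 2:
Births: 575 × 0.059 = 34
10–19: 148 × 0.972 = 144
20–29: 1915 × 0.975 = 1867
30–39: 1287 × 0.975 = 1255
40–49: 575 × 0.949 = 546
50–59: 2382 × 0.98 = 2334
60–69: 1392 × 0.976 = 1359
Population now: 0–9=34, 10–19=144, 20–29=1867, 30–39=1255, 40–49=546, 50–59=2334, 60–69=1359
Total after period 2: 34 + 144 + 1867 + 1255 + 546 + 2334 + 1359 = 7539

7539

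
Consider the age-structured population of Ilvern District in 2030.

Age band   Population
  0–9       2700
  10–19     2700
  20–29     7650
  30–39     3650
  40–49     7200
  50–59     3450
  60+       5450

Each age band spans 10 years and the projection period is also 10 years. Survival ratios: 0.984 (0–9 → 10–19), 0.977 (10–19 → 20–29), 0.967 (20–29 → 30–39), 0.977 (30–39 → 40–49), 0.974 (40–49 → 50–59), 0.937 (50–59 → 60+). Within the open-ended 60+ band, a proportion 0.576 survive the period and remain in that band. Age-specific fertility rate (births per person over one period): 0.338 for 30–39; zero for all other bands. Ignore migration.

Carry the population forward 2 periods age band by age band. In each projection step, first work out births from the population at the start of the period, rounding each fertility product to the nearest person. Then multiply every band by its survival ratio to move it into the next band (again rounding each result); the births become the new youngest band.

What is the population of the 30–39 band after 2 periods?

2551

(Bands numbered youngest = 1 to oldest = 7.)
After projecting period 1:
Births: 3650 * 0.338 = 1234
Band 2: 2700 * 0.984 = 2657
Band 3: 2700 * 0.977 = 2638
Band 4: 7650 * 0.967 = 7398
Band 5: 3650 * 0.977 = 3566
Band 6: 7200 * 0.974 = 7013
Band 7: 3450 * 0.937 + 5450 * 0.576 = 3233 + 3139 = 6372
End of period: [1234, 2657, 2638, 7398, 3566, 7013, 6372]
After projecting period 2:
Births: 7398 * 0.338 = 2501
Band 2: 1234 * 0.984 = 1214
Band 3: 2657 * 0.977 = 2596
Band 4: 2638 * 0.967 = 2551
Band 5: 7398 * 0.977 = 7228
Band 6: 3566 * 0.974 = 3473
Band 7: 7013 * 0.937 + 6372 * 0.576 = 6571 + 3670 = 10241
End of period: [2501, 1214, 2596, 2551, 7228, 3473, 10241]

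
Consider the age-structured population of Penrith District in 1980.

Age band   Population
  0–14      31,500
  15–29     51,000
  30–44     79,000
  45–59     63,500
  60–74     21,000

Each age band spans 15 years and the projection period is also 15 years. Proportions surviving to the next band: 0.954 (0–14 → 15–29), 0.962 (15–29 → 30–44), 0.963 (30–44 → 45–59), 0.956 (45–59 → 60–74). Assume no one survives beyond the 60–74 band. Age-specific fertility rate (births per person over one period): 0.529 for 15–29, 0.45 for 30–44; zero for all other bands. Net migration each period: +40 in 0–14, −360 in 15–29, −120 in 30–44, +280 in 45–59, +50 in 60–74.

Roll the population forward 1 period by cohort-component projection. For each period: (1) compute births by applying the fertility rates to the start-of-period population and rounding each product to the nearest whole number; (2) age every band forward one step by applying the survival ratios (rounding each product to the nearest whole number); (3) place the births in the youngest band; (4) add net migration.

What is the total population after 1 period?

After projecting period 1:
Births: 51000 * 0.529 = 26979, 79000 * 0.45 = 35550 — total 62529
15–29: 31500 * 0.954 = 30051
30–44: 51000 * 0.962 = 49062
45–59: 79000 * 0.963 = 76077
60–74: 63500 * 0.956 = 60706
Net migration: 0–14 + 40 → 62569; 15–29 − 360 → 29691; 30–44 − 120 → 48942; 45–59 + 280 → 76357; 60–74 + 50 → 60756
Giving 62569 / 29691 / 48942 / 76357 / 60756.
Total after period 1: 62569 + 29691 + 48942 + 76357 + 60756 = 278315

278315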